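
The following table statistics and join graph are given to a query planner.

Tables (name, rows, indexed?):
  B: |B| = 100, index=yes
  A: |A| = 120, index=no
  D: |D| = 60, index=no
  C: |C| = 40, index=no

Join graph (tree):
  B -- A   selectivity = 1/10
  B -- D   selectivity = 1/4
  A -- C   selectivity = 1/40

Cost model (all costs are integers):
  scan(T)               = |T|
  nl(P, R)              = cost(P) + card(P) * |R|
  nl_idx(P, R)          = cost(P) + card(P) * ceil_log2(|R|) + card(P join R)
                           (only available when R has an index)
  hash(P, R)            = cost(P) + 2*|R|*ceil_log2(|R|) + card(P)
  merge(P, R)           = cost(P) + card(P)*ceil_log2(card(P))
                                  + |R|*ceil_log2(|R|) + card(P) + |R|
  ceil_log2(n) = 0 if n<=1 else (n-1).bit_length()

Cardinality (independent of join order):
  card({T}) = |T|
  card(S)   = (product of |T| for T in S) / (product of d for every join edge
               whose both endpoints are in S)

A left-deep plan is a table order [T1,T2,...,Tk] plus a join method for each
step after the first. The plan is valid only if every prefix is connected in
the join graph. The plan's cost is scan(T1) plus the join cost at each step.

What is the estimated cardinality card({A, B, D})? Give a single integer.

18000

Tables in S: A(120), B(100), D(60)
Edges inside S: B-A(d=10), B-D(d=4)
numerator = 120 * 100 * 60 = 720000
denominator = 10 * 4 = 40
card(S) = 720000 / 40 = 18000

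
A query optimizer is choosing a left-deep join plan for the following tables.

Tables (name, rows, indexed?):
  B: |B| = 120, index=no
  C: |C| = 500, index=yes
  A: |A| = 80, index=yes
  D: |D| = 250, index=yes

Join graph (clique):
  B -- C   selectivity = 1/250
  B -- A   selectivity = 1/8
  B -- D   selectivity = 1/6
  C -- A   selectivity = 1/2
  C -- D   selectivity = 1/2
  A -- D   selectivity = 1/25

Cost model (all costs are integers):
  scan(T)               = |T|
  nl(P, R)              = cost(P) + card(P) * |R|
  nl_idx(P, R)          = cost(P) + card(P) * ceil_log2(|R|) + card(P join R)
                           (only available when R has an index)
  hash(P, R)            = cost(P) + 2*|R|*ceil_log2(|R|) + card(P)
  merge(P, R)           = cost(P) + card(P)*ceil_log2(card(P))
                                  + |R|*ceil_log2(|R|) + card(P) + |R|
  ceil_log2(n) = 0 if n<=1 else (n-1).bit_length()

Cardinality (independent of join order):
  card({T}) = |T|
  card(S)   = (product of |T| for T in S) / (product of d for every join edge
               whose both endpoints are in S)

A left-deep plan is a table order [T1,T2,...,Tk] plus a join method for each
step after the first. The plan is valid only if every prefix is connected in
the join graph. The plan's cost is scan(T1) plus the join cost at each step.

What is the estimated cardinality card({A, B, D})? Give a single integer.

Tables in S: A(80), B(120), D(250)
Edges inside S: B-A(d=8), B-D(d=6), A-D(d=25)
numerator = 80 * 120 * 250 = 2400000
denominator = 8 * 6 * 25 = 1200
card(S) = 2400000 / 1200 = 2000

2000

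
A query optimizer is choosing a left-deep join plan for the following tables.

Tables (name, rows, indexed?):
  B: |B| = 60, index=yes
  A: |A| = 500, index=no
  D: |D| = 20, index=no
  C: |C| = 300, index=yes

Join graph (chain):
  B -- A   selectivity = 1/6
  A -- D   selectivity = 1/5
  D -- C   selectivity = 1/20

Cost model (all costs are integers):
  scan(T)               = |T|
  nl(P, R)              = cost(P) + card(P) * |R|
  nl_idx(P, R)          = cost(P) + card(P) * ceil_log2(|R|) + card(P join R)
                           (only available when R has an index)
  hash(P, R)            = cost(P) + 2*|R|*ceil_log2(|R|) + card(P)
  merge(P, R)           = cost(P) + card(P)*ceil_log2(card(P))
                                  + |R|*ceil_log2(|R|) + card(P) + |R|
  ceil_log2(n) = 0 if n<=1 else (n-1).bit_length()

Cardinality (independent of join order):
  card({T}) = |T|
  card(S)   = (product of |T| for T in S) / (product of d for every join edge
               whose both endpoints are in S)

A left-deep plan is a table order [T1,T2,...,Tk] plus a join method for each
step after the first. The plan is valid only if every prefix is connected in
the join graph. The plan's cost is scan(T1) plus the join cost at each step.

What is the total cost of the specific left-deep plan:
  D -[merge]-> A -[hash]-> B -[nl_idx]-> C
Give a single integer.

step 1: scan D: cost=20, card=20
step 2: join A via merge
    card(P join A) = 20*500/(5) = 2000
    cost = 20 + 20*5 + 500*9 + 20 + 500 = 5140
step 3: join B via hash
    card(P join B) = 2000*60/(6) = 20000
    cost = 5140 + 2*60*6 + 2000 = 7860
step 4: join C via nl_idx
    card(P join C) = 20000*300/(20) = 300000
    cost = 7860 + 20000*9 + 300000 = 487860

487860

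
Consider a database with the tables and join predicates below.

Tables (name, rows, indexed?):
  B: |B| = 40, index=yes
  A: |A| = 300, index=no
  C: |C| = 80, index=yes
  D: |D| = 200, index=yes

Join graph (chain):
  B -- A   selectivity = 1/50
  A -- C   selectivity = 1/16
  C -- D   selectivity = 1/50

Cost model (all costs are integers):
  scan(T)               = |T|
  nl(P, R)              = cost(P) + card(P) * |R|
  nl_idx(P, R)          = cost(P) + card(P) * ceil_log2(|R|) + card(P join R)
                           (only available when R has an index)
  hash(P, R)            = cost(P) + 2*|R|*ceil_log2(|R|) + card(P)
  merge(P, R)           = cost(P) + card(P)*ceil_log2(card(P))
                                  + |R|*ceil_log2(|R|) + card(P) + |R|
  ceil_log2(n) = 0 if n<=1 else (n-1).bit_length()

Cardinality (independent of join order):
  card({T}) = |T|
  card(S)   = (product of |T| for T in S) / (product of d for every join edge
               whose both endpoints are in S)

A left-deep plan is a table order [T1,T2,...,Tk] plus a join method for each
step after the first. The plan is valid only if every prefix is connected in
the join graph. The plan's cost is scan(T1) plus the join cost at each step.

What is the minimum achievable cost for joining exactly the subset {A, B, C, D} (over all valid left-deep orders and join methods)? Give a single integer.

6840

Selinger DP over subsets of {A,B,C,D}:
  {B}: scan cost=40, card=40
  {A}: scan cost=300, card=300
  {C}: scan cost=80, card=80
  {D}: scan cost=200, card=200
  {AB}: card=240; try (B,hash)→1080, (B,nl_idx)→2340, (A,merge)→3320, (B,merge)→3580, (A,hash)→5480, (A,nl)→12040 …(+1); best=1080 via (B,hash)
  {AC}: card=1500; try (C,hash)→1720, (A,merge)→3720, (C,nl_idx)→3900, (C,merge)→3940, (A,hash)→5560, (A,nl)→24080 …(+1); best=1720 via (C,hash)
  {CD}: card=320; try (D,nl_idx)→1040, (C,hash)→1520, (C,nl_idx)→1920, (D,merge)→2520, (C,merge)→2640, (D,hash)→3360 …(+2); best=1040 via (D,nl_idx)
  {ABC}: card=1200; try (C,hash)→2440, (B,hash)→3700, (C,merge)→3880, (C,nl_idx)→3960, (B,nl_idx)→11920, (B,merge)→20000 …(+2); best=2440 via (C,hash)
  {ACD}: card=6000; try (D,hash)→6420, (A,hash)→6760, (A,merge)→7240, (D,nl_idx)→19720, (D,merge)→21520, (A,nl)→97040 …(+1); best=6420 via (D,hash)
  {ABCD}: card=4800; try (D,hash)→6840, (B,hash)→12900, (D,nl_idx)→16840, (D,merge)→18640, (B,nl_idx)→47220, (B,merge)→90700 …(+2); best=6840 via (D,hash)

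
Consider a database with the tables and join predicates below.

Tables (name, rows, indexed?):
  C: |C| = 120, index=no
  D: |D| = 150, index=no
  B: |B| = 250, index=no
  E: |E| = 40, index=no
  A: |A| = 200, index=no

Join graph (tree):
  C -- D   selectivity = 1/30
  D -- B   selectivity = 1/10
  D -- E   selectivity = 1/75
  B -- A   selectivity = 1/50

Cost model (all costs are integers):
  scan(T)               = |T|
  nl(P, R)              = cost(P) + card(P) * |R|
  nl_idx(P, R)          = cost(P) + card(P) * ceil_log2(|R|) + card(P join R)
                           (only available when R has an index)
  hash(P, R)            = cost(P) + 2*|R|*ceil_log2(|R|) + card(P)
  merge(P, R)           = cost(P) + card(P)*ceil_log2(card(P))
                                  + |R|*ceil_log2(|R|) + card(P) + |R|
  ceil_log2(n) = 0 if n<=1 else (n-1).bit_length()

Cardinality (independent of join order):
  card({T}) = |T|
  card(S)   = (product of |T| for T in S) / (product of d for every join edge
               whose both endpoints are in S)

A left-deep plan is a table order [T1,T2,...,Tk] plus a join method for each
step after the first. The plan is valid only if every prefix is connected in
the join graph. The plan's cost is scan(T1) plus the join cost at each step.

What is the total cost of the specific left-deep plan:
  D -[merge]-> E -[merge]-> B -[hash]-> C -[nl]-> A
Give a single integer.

1608350

step 1: scan D: cost=150, card=150
step 2: join E via merge
    card(P join E) = 150*40/(75) = 80
    cost = 150 + 150*8 + 40*6 + 150 + 40 = 1780
step 3: join B via merge
    card(P join B) = 80*250/(10) = 2000
    cost = 1780 + 80*7 + 250*8 + 80 + 250 = 4670
step 4: join C via hash
    card(P join C) = 2000*120/(30) = 8000
    cost = 4670 + 2*120*7 + 2000 = 8350
step 5: join A via nl
    card(P join A) = 8000*200/(50) = 32000
    cost = 8350 + 8000*200 = 1608350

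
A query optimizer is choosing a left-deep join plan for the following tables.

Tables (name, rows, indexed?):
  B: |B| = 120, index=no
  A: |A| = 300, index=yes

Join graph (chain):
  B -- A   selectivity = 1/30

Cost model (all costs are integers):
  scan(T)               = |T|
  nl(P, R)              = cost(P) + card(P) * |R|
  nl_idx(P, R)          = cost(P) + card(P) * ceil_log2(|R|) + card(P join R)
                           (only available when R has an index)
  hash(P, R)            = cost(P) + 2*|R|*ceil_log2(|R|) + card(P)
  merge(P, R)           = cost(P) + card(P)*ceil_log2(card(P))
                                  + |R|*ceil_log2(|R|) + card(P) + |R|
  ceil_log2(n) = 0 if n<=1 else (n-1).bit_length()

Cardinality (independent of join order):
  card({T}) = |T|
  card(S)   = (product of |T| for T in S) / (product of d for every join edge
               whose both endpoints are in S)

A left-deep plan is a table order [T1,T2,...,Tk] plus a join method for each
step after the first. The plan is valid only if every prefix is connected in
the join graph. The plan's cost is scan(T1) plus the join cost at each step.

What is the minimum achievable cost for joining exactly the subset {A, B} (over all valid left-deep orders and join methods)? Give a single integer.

Selinger DP over subsets of {A,B}:
  {B}: scan cost=120, card=120
  {A}: scan cost=300, card=300
  {AB}: card=1200; try (B,hash)→2280, (A,nl_idx)→2400, (A,merge)→4080, (B,merge)→4260, (A,hash)→5640, (A,nl)→36120 …(+1); best=2280 via (B,hash)

2280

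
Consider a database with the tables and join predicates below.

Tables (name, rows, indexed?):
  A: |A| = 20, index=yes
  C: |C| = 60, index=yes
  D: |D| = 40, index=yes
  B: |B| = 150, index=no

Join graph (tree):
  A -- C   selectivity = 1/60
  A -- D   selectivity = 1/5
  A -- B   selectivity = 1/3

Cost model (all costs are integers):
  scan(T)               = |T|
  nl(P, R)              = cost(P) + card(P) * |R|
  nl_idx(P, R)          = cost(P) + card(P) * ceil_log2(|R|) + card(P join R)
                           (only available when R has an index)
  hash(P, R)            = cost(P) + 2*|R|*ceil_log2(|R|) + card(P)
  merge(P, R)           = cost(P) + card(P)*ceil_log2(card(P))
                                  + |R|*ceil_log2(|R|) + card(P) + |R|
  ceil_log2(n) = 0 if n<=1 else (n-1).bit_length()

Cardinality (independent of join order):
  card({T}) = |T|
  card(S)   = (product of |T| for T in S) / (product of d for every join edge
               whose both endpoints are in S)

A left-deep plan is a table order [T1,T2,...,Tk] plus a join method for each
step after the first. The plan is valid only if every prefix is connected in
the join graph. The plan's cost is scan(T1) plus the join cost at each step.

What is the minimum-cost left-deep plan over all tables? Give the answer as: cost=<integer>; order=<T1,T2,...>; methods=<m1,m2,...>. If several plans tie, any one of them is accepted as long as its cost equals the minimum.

cost=3000; order=A,C,D,B; methods=nl_idx,nl_idx,hash

Selinger DP (subsets sized 1..n):
  {A}: scan cost=20, card=20
  {C}: scan cost=60, card=60
  {D}: scan cost=40, card=40
  {B}: scan cost=150, card=150
  {AC}: card=20; try (C,nl_idx)→160, (A,hash)→320, (A,nl_idx)→380, (C,merge)→560, (A,merge)→600, (C,hash)→760 …(+2); best=160 via (C,nl_idx)
  {AD}: card=160; try (A,hash)→280, (D,nl_idx)→300, (A,nl_idx)→400, (D,merge)→420, (A,merge)→440, (D,hash)→520 …(+2); best=280 via (A,hash)
  {AB}: card=1000; try (A,hash)→500, (B,merge)→1490, (A,merge)→1620, (A,nl_idx)→1900, (B,hash)→2440, (B,nl)→3020 …(+1); best=500 via (A,hash)
  {ACD}: card=160; try (D,nl_idx)→440, (D,merge)→560, (D,hash)→660, (D,nl)→960, (C,hash)→1160, (C,nl_idx)→1400 …(+2); best=440 via (D,nl_idx)
  {ABC}: card=1000; try (B,merge)→1630, (C,hash)→2220, (B,hash)→2580, (B,nl)→3160, (C,nl_idx)→7500, (C,merge)→11920 …(+1); best=1630 via (B,merge)
  {ABD}: card=8000; try (D,hash)→1980, (B,hash)→2840, (B,merge)→3070, (D,merge)→11780, (D,nl_idx)→14500, (B,nl)→24280 …(+1); best=1980 via (D,hash)
  {ABCD}: card=8000; try (B,hash)→3000, (D,hash)→3110, (B,merge)→3230, (C,hash)→10700, (D,merge)→12910, (D,nl_idx)→15630 …(+5); best=3000 via (B,hash)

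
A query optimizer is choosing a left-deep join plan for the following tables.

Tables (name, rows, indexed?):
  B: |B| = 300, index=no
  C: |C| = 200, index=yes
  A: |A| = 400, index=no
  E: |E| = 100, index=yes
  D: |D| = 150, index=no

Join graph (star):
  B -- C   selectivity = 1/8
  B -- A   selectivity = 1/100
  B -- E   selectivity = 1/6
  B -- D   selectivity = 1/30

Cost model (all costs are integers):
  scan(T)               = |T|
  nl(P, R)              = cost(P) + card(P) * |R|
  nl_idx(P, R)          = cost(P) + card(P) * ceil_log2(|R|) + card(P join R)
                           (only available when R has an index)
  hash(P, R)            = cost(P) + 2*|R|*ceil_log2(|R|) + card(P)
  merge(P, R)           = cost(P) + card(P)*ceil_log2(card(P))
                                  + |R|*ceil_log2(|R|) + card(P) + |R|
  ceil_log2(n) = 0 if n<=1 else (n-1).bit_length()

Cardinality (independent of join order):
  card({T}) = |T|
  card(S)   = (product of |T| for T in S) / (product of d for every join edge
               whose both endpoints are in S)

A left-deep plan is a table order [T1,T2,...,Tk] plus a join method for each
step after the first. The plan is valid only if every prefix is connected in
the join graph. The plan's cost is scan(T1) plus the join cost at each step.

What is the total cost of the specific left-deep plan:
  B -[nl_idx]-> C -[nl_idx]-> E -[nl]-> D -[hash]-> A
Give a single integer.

step 1: scan B: cost=300, card=300
step 2: join C via nl_idx
    card(P join C) = 300*200/(8) = 7500
    cost = 300 + 300*8 + 7500 = 10200
step 3: join E via nl_idx
    card(P join E) = 7500*100/(6) = 125000
    cost = 10200 + 7500*7 + 125000 = 187700
step 4: join D via nl
    card(P join D) = 125000*150/(30) = 625000
    cost = 187700 + 125000*150 = 18937700
step 5: join A via hash
    card(P join A) = 625000*400/(100) = 2500000
    cost = 18937700 + 2*400*9 + 625000 = 19569900

19569900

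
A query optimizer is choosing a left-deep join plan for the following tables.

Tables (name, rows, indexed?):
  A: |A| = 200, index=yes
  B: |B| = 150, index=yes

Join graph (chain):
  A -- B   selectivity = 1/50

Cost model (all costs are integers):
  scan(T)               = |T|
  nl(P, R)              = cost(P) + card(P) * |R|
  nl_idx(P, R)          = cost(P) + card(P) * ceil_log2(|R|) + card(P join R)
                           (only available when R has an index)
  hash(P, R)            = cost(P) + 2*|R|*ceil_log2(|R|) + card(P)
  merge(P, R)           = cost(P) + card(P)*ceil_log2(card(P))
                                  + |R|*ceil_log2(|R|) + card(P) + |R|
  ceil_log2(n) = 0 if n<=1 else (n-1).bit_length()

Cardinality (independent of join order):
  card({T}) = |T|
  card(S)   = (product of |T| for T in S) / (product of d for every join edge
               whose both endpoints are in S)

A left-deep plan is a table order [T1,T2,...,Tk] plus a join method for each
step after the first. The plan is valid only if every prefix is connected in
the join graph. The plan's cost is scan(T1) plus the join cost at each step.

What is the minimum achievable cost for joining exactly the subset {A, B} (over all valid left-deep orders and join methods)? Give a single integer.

Selinger DP over subsets of {A,B}:
  {A}: scan cost=200, card=200
  {B}: scan cost=150, card=150
  {AB}: card=600; try (A,nl_idx)→1950, (B,nl_idx)→2400, (B,hash)→2800, (A,merge)→3300, (B,merge)→3350, (A,hash)→3500 …(+2); best=1950 via (A,nl_idx)

1950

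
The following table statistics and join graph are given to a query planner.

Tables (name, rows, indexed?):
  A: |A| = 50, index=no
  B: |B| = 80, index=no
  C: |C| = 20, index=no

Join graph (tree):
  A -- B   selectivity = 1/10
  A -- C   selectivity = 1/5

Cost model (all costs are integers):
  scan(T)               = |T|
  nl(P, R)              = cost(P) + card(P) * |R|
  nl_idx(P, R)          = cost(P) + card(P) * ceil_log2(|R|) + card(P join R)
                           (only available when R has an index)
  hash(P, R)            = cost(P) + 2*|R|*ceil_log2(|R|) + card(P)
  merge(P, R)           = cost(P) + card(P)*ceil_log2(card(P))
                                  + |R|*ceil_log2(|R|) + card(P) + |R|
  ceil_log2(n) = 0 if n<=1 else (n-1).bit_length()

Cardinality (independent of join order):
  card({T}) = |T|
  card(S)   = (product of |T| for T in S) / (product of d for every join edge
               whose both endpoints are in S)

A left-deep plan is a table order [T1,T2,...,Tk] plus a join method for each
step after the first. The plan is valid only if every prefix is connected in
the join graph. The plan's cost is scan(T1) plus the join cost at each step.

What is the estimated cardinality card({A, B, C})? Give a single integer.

Tables in S: A(50), B(80), C(20)
Edges inside S: A-B(d=10), A-C(d=5)
numerator = 50 * 80 * 20 = 80000
denominator = 10 * 5 = 50
card(S) = 80000 / 50 = 1600

1600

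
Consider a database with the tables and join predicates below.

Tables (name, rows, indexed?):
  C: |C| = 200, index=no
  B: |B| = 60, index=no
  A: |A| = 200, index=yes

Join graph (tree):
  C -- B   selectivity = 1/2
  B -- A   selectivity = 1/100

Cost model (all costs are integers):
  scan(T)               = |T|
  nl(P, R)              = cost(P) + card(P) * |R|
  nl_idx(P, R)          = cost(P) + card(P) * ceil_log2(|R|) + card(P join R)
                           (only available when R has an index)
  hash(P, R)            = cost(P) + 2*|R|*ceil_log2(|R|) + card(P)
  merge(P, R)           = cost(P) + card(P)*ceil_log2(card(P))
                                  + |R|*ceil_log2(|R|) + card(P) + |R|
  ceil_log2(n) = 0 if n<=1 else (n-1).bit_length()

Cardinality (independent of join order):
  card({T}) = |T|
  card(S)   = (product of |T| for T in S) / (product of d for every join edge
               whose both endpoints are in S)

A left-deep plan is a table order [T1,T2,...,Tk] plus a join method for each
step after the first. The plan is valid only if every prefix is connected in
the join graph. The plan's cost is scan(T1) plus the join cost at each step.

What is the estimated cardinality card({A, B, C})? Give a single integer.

Tables in S: A(200), B(60), C(200)
Edges inside S: C-B(d=2), B-A(d=100)
numerator = 200 * 60 * 200 = 2400000
denominator = 2 * 100 = 200
card(S) = 2400000 / 200 = 12000

12000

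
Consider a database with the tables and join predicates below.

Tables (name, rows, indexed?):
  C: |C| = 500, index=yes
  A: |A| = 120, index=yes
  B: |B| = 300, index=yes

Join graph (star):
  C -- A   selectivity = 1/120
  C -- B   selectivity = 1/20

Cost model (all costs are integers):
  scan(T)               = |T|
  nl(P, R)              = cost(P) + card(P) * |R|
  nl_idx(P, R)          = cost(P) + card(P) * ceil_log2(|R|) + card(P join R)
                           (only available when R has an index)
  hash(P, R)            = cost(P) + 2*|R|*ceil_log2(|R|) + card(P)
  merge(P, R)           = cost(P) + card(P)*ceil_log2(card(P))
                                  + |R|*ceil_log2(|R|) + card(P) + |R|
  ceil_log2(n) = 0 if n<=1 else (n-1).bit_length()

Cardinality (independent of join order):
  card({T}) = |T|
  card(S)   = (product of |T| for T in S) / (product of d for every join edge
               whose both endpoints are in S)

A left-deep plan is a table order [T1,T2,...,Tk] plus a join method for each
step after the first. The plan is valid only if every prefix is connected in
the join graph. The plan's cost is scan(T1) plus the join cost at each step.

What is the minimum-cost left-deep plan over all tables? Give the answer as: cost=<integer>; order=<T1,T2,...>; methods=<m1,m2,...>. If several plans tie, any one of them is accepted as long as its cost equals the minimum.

Selinger DP (subsets sized 1..n):
  {C}: scan cost=500, card=500
  {A}: scan cost=120, card=120
  {B}: scan cost=300, card=300
  {AC}: card=500; try (C,nl_idx)→1700, (A,hash)→2680, (A,nl_idx)→4500, (C,merge)→6080, (A,merge)→6460, (C,hash)→9240 …(+2); best=1700 via (C,nl_idx)
  {BC}: card=7500; try (B,hash)→6400, (C,merge)→8300, (B,merge)→8500, (C,hash)→9600, (C,nl_idx)→10500, (B,nl_idx)→12500 …(+2); best=6400 via (B,hash)
  {ABC}: card=7500; try (B,hash)→7600, (B,merge)→9700, (B,nl_idx)→13700, (A,hash)→15580, (A,nl_idx)→66400, (A,merge)→112360 …(+2); best=7600 via (B,hash)

cost=7600; order=A,C,B; methods=nl_idx,hash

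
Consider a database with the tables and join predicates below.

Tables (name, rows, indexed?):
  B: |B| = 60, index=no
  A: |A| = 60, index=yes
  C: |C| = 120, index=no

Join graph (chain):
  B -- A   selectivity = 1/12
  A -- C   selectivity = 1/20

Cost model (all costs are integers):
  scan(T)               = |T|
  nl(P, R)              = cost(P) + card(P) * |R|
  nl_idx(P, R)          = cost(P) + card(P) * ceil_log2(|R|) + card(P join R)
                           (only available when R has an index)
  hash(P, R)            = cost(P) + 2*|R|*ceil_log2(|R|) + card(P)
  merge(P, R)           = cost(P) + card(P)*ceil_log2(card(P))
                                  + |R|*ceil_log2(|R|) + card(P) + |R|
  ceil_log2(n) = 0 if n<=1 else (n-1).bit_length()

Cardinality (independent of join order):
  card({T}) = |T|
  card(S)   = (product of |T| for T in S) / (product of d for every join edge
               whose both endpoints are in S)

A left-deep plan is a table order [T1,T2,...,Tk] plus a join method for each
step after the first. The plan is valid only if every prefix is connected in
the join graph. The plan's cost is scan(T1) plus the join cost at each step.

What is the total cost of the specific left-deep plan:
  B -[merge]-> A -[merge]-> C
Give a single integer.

4860

step 1: scan B: cost=60, card=60
step 2: join A via merge
    card(P join A) = 60*60/(12) = 300
    cost = 60 + 60*6 + 60*6 + 60 + 60 = 900
step 3: join C via merge
    card(P join C) = 300*120/(20) = 1800
    cost = 900 + 300*9 + 120*7 + 300 + 120 = 4860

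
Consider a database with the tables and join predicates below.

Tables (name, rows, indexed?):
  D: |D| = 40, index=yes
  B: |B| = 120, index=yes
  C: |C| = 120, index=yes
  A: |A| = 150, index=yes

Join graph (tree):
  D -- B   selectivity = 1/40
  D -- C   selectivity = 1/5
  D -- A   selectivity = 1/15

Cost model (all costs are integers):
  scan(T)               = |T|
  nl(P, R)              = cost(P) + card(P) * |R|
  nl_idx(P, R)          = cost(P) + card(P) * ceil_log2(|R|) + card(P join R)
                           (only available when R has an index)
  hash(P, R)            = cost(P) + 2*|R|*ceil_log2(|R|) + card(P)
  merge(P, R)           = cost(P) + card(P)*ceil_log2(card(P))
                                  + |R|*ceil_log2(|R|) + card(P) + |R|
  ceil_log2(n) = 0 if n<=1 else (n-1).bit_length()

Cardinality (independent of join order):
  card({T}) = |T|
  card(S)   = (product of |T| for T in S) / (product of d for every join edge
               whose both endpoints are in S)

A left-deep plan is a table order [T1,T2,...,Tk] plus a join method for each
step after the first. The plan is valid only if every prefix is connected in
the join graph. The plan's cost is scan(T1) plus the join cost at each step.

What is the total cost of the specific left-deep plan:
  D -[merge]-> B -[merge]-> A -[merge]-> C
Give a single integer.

18950

step 1: scan D: cost=40, card=40
step 2: join B via merge
    card(P join B) = 40*120/(40) = 120
    cost = 40 + 40*6 + 120*7 + 40 + 120 = 1280
step 3: join A via merge
    card(P join A) = 120*150/(15) = 1200
    cost = 1280 + 120*7 + 150*8 + 120 + 150 = 3590
step 4: join C via merge
    card(P join C) = 1200*120/(5) = 28800
    cost = 3590 + 1200*11 + 120*7 + 1200 + 120 = 18950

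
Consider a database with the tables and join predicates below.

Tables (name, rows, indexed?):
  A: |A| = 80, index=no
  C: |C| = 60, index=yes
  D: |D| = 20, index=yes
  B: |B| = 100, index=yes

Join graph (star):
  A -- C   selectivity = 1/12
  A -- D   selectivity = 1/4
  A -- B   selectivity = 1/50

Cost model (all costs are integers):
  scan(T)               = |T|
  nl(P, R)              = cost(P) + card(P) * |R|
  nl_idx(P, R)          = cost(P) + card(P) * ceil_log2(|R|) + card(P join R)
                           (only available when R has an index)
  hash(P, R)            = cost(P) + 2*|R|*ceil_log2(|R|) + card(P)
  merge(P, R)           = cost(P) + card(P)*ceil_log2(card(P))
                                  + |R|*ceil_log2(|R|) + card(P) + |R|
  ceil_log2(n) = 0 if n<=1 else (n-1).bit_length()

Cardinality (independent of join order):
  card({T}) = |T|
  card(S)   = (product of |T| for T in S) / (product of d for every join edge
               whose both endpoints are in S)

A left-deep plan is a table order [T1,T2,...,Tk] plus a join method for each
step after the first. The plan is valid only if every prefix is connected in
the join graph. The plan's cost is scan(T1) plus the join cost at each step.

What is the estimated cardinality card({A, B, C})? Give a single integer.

Tables in S: A(80), B(100), C(60)
Edges inside S: A-C(d=12), A-B(d=50)
numerator = 80 * 100 * 60 = 480000
denominator = 12 * 50 = 600
card(S) = 480000 / 600 = 800

800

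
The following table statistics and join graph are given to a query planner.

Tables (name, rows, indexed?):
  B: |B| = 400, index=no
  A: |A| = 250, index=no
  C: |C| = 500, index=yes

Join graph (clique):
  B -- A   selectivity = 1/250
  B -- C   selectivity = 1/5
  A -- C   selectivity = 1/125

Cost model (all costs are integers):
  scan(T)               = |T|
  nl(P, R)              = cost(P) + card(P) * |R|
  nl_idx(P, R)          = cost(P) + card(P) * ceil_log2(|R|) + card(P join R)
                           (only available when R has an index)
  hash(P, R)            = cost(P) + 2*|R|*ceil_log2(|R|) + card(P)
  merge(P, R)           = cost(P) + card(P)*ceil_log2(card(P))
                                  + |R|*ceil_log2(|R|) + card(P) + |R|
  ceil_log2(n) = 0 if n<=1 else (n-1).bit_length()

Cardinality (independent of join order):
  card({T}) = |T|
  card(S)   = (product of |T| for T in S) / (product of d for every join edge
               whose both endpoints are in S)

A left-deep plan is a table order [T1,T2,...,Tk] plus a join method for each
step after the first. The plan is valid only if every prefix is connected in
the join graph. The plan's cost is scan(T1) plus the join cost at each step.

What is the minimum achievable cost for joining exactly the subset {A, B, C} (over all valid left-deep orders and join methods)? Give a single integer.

8720

Selinger DP over subsets of {A,B,C}:
  {B}: scan cost=400, card=400
  {A}: scan cost=250, card=250
  {C}: scan cost=500, card=500
  {AB}: card=400; try (A,hash)→4800, (B,merge)→6500, (A,merge)→6650, (B,hash)→7700, (B,nl)→100250, (A,nl)→100400; best=4800 via (A,hash)
  {BC}: card=40000; try (B,hash)→8200, (C,merge)→9400, (B,merge)→9500, (C,hash)→9800, (C,nl_idx)→44000, (C,nl)→200400 …(+1); best=8200 via (B,hash)
  {AC}: card=1000; try (C,nl_idx)→3500, (A,hash)→5000, (C,merge)→7500, (A,merge)→7750, (C,hash)→9500, (C,nl)→125250 …(+1); best=3500 via (C,nl_idx)
  {ABC}: card=320; try (C,nl_idx)→8720, (B,hash)→11700, (C,merge)→13800, (C,hash)→14200, (B,merge)→18500, (A,hash)→52200 …(+4); best=8720 via (C,nl_idx)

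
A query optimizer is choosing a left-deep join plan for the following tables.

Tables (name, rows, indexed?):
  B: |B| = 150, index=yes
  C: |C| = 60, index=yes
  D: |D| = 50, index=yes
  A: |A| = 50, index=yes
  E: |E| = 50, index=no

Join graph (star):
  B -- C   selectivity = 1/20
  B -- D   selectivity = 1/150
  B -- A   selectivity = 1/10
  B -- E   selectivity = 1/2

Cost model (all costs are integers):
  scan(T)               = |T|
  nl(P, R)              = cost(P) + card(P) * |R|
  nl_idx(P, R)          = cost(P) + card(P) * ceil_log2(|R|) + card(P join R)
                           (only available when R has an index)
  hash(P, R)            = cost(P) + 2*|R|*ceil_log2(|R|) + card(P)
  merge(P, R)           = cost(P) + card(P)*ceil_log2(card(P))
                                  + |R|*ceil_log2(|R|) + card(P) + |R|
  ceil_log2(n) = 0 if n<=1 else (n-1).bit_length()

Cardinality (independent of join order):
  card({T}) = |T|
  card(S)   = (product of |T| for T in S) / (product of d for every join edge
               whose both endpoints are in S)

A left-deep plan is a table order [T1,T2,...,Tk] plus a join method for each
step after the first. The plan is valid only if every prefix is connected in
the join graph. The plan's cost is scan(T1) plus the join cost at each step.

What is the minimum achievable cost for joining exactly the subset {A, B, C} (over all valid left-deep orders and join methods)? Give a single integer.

Selinger DP over subsets of {A,B,C}:
  {B}: scan cost=150, card=150
  {C}: scan cost=60, card=60
  {A}: scan cost=50, card=50
  {BC}: card=450; try (B,nl_idx)→990, (C,hash)→1020, (C,nl_idx)→1500, (B,merge)→1830, (C,merge)→1920, (B,hash)→2520 …(+2); best=990 via (B,nl_idx)
  {AB}: card=750; try (A,hash)→900, (B,nl_idx)→1200, (B,merge)→1750, (A,nl_idx)→1800, (A,merge)→1850, (B,hash)→2500 …(+2); best=900 via (A,hash)
  {ABC}: card=2250; try (A,hash)→2040, (C,hash)→2370, (A,merge)→5840, (A,nl_idx)→5940, (C,nl_idx)→7650, (C,merge)→9570 …(+2); best=2040 via (A,hash)

2040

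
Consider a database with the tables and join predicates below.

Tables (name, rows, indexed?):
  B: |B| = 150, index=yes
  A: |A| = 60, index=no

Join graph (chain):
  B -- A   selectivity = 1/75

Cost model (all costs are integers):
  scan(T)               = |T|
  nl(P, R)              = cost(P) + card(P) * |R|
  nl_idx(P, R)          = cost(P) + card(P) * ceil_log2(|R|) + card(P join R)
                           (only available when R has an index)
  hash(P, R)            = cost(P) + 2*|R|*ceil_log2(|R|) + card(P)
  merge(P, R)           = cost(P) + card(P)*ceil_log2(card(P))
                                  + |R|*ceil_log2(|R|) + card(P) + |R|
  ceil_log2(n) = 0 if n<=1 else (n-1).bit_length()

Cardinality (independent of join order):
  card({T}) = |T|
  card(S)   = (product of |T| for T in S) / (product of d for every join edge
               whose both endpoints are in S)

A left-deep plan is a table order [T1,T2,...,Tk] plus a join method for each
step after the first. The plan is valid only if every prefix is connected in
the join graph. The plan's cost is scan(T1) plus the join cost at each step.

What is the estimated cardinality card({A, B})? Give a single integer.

120

Tables in S: A(60), B(150)
Edges inside S: B-A(d=75)
numerator = 60 * 150 = 9000
denominator = 75 = 75
card(S) = 9000 / 75 = 120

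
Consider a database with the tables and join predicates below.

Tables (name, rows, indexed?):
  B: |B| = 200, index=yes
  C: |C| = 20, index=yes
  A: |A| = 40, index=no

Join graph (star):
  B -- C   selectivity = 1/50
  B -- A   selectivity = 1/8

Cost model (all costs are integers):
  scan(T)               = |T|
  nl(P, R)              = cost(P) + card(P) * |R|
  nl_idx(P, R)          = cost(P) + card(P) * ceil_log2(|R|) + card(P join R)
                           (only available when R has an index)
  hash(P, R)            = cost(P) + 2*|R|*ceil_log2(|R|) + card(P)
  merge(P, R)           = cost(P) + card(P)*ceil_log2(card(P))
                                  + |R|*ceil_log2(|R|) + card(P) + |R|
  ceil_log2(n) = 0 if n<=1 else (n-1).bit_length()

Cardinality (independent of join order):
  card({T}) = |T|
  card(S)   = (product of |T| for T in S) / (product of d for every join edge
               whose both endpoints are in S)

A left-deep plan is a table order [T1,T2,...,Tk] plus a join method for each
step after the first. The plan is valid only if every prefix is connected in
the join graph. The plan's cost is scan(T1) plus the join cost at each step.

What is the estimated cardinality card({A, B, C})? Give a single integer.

Tables in S: A(40), B(200), C(20)
Edges inside S: B-C(d=50), B-A(d=8)
numerator = 40 * 200 * 20 = 160000
denominator = 50 * 8 = 400
card(S) = 160000 / 400 = 400

400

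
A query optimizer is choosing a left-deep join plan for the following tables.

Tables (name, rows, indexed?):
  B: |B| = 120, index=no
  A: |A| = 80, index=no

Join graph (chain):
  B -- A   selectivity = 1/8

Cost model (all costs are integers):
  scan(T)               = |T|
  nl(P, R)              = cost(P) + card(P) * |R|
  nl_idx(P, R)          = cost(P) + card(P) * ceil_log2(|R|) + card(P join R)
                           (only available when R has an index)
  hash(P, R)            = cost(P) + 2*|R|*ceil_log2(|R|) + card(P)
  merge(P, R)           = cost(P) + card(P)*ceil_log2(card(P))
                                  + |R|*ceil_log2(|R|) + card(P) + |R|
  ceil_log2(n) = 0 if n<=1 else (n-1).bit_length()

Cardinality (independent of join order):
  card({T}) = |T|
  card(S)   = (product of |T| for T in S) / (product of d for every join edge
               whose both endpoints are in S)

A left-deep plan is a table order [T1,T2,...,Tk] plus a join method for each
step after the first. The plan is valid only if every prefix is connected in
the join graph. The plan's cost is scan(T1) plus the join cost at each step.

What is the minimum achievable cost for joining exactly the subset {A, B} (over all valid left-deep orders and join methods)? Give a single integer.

1360

Selinger DP over subsets of {A,B}:
  {B}: scan cost=120, card=120
  {A}: scan cost=80, card=80
  {AB}: card=1200; try (A,hash)→1360, (B,merge)→1680, (A,merge)→1720, (B,hash)→1840, (B,nl)→9680, (A,nl)→9720; best=1360 via (A,hash)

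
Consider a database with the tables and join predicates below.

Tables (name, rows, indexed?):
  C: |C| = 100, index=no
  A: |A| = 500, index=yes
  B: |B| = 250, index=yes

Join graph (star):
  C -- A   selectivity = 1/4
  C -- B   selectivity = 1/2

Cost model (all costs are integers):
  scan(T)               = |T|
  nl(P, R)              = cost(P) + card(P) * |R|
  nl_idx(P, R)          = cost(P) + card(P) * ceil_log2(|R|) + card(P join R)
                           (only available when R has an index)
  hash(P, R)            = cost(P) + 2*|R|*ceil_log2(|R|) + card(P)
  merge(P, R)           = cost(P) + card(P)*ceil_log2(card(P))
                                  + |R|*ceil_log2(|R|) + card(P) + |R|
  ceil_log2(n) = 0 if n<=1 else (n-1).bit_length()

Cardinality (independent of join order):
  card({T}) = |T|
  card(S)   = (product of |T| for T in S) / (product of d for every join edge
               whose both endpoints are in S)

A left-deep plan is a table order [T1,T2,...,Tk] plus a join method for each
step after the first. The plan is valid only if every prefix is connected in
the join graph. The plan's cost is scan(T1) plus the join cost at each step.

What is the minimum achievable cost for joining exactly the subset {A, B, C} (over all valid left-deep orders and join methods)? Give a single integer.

18900

Selinger DP over subsets of {A,B,C}:
  {C}: scan cost=100, card=100
  {A}: scan cost=500, card=500
  {B}: scan cost=250, card=250
  {AC}: card=12500; try (C,hash)→2400, (A,merge)→5900, (C,merge)→6300, (A,hash)→9200, (A,nl_idx)→13500, (A,nl)→50100 …(+1); best=2400 via (C,hash)
  {BC}: card=12500; try (C,hash)→1900, (B,merge)→3150, (C,merge)→3300, (B,hash)→4200, (B,nl_idx)→13400, (B,nl)→25100 …(+1); best=1900 via (C,hash)
  {ABC}: card=1562500; try (B,hash)→18900, (A,hash)→23400, (B,merge)→192150, (A,merge)→194400, (B,nl_idx)→1664900, (A,nl_idx)→1676900 …(+2); best=18900 via (B,hash)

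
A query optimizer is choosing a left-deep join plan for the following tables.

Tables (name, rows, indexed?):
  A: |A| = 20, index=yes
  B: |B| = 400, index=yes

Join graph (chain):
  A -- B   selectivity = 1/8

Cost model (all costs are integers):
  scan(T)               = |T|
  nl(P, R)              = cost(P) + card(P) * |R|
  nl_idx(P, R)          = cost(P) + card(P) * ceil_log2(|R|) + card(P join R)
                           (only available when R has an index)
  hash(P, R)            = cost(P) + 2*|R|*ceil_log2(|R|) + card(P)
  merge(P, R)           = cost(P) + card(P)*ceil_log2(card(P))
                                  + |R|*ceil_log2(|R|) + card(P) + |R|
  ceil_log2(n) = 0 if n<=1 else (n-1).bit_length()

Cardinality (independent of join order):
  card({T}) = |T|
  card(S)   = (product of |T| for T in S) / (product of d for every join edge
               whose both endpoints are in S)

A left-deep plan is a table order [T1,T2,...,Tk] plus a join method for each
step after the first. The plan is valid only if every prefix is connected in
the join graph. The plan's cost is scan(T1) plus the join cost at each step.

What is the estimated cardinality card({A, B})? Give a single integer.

1000

Tables in S: A(20), B(400)
Edges inside S: A-B(d=8)
numerator = 20 * 400 = 8000
denominator = 8 = 8
card(S) = 8000 / 8 = 1000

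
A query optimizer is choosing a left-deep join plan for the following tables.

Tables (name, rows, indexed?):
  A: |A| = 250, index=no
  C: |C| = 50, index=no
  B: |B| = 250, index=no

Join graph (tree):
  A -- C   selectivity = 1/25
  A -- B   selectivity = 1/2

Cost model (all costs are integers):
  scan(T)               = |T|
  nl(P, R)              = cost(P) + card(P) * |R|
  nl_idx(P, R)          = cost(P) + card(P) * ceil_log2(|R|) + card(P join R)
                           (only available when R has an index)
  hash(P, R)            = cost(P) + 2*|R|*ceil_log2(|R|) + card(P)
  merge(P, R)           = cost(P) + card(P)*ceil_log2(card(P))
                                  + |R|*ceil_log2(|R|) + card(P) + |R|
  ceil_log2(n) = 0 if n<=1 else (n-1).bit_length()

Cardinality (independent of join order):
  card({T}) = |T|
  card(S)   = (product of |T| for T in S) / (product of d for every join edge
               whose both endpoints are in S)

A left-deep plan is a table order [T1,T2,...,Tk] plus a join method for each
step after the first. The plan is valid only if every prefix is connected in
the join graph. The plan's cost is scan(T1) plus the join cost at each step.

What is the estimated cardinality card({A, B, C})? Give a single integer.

62500

Tables in S: A(250), B(250), C(50)
Edges inside S: A-C(d=25), A-B(d=2)
numerator = 250 * 250 * 50 = 3125000
denominator = 25 * 2 = 50
card(S) = 3125000 / 50 = 62500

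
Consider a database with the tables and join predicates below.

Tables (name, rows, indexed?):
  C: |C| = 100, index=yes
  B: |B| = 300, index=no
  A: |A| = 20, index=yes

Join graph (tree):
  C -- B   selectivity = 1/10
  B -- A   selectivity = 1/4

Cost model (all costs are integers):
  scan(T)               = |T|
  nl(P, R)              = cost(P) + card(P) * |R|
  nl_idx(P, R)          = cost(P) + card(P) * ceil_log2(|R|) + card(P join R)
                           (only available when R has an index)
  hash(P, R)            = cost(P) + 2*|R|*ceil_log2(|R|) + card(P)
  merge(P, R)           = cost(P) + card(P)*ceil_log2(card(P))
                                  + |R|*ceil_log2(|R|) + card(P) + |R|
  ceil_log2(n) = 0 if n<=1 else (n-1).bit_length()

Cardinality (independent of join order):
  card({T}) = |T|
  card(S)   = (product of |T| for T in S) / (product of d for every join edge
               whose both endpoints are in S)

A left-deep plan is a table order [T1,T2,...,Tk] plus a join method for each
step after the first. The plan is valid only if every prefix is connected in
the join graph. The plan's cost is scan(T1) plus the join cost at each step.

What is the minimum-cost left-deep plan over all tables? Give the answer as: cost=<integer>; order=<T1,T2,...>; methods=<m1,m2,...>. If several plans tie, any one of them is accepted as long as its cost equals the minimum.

cost=3700; order=B,A,C; methods=hash,hash

Selinger DP (subsets sized 1..n):
  {C}: scan cost=100, card=100
  {B}: scan cost=300, card=300
  {A}: scan cost=20, card=20
  {BC}: card=3000; try (C,hash)→2000, (B,merge)→3900, (C,merge)→4100, (C,nl_idx)→5400, (B,hash)→5600, (B,nl)→30100 …(+1); best=2000 via (C,hash)
  {AB}: card=1500; try (A,hash)→800, (B,merge)→3140, (A,nl_idx)→3300, (A,merge)→3420, (B,hash)→5440, (B,nl)→6020 …(+1); best=800 via (A,hash)
  {ABC}: card=15000; try (C,hash)→3700, (A,hash)→5200, (C,merge)→19600, (C,nl_idx)→26300, (A,nl_idx)→32000, (A,merge)→41120 …(+2); best=3700 via (C,hash)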